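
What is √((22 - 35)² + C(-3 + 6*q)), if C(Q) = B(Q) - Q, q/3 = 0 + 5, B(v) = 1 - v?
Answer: 2*I ≈ 2.0*I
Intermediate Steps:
q = 15 (q = 3*(0 + 5) = 3*5 = 15)
C(Q) = 1 - 2*Q (C(Q) = (1 - Q) - Q = 1 - 2*Q)
√((22 - 35)² + C(-3 + 6*q)) = √((22 - 35)² + (1 - 2*(-3 + 6*15))) = √((-13)² + (1 - 2*(-3 + 90))) = √(169 + (1 - 2*87)) = √(169 + (1 - 174)) = √(169 - 173) = √(-4) = 2*I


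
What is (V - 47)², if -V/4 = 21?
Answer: 17161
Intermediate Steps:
V = -84 (V = -4*21 = -84)
(V - 47)² = (-84 - 47)² = (-131)² = 17161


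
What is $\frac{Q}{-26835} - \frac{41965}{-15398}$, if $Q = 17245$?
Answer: $\frac{172118453}{82641066} \approx 2.0827$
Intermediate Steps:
$\frac{Q}{-26835} - \frac{41965}{-15398} = \frac{17245}{-26835} - \frac{41965}{-15398} = 17245 \left(- \frac{1}{26835}\right) - - \frac{41965}{15398} = - \frac{3449}{5367} + \frac{41965}{15398} = \frac{172118453}{82641066}$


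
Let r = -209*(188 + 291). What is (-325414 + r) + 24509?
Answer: -401016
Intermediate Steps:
r = -100111 (r = -209*479 = -100111)
(-325414 + r) + 24509 = (-325414 - 100111) + 24509 = -425525 + 24509 = -401016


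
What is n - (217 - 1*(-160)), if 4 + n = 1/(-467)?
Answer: -177928/467 ≈ -381.00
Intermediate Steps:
n = -1869/467 (n = -4 + 1/(-467) = -4 - 1/467 = -1869/467 ≈ -4.0021)
n - (217 - 1*(-160)) = -1869/467 - (217 - 1*(-160)) = -1869/467 - (217 + 160) = -1869/467 - 1*377 = -1869/467 - 377 = -177928/467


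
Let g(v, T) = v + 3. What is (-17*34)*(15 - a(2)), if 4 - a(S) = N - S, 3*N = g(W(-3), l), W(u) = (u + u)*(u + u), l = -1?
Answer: -12716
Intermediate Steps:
W(u) = 4*u**2 (W(u) = (2*u)*(2*u) = 4*u**2)
g(v, T) = 3 + v
N = 13 (N = (3 + 4*(-3)**2)/3 = (3 + 4*9)/3 = (3 + 36)/3 = (1/3)*39 = 13)
a(S) = -9 + S (a(S) = 4 - (13 - S) = 4 + (-13 + S) = -9 + S)
(-17*34)*(15 - a(2)) = (-17*34)*(15 - (-9 + 2)) = -578*(15 - 1*(-7)) = -578*(15 + 7) = -578*22 = -12716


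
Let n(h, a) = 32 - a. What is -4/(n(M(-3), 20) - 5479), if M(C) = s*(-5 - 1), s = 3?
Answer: 4/5467 ≈ 0.00073166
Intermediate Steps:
M(C) = -18 (M(C) = 3*(-5 - 1) = 3*(-6) = -18)
-4/(n(M(-3), 20) - 5479) = -4/((32 - 1*20) - 5479) = -4/((32 - 20) - 5479) = -4/(12 - 5479) = -4/(-5467) = -1/5467*(-4) = 4/5467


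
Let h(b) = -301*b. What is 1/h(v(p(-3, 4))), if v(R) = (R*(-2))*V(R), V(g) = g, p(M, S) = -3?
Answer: 1/5418 ≈ 0.00018457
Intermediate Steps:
v(R) = -2*R**2 (v(R) = (R*(-2))*R = (-2*R)*R = -2*R**2)
1/h(v(p(-3, 4))) = 1/(-(-602)*(-3)**2) = 1/(-(-602)*9) = 1/(-301*(-18)) = 1/5418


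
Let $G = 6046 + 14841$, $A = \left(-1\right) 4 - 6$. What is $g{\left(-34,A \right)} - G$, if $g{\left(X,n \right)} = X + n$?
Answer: $-20931$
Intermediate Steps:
$A = -10$ ($A = -4 - 6 = -10$)
$G = 20887$
$g{\left(-34,A \right)} - G = \left(-34 - 10\right) - 20887 = -44 - 20887 = -20931$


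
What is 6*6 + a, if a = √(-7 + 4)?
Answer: 36 + I*√3 ≈ 36.0 + 1.732*I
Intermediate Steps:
a = I*√3 (a = √(-3) = I*√3 ≈ 1.732*I)
6*6 + a = 6*6 + I*√3 = 36 + I*√3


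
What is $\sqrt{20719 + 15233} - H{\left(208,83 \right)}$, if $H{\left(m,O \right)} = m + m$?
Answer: $-416 + 4 \sqrt{2247} \approx -226.39$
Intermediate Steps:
$H{\left(m,O \right)} = 2 m$
$\sqrt{20719 + 15233} - H{\left(208,83 \right)} = \sqrt{20719 + 15233} - 2 \cdot 208 = \sqrt{35952} - 416 = 4 \sqrt{2247} - 416 = -416 + 4 \sqrt{2247}$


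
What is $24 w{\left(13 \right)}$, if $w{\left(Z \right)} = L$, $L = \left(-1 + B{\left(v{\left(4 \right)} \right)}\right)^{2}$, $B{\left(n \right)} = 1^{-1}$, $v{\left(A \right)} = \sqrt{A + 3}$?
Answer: $0$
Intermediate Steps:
$v{\left(A \right)} = \sqrt{3 + A}$
$B{\left(n \right)} = 1$
$L = 0$ ($L = \left(-1 + 1\right)^{2} = 0^{2} = 0$)
$w{\left(Z \right)} = 0$
$24 w{\left(13 \right)} = 24 \cdot 0 = 0$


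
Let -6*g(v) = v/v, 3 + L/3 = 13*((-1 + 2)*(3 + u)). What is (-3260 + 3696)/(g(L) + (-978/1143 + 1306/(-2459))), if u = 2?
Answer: -816958488/2910733 ≈ -280.67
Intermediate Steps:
L = 186 (L = -9 + 3*(13*((-1 + 2)*(3 + 2))) = -9 + 3*(13*(1*5)) = -9 + 3*(13*5) = -9 + 3*65 = -9 + 195 = 186)
g(v) = -1/6 (g(v) = -v/(6*v) = -1/6*1 = -1/6)
(-3260 + 3696)/(g(L) + (-978/1143 + 1306/(-2459))) = (-3260 + 3696)/(-1/6 + (-978/1143 + 1306/(-2459))) = 436/(-1/6 + (-978*1/1143 + 1306*(-1/2459))) = 436/(-1/6 + (-326/381 - 1306/2459)) = 436/(-1/6 - 1299220/936879) = 436/(-2910733/1873758) = 436*(-1873758/2910733) = -816958488/2910733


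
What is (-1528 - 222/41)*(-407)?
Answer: 25588090/41 ≈ 6.2410e+5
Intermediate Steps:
(-1528 - 222/41)*(-407) = -62870/41*(-407) = 25588090/41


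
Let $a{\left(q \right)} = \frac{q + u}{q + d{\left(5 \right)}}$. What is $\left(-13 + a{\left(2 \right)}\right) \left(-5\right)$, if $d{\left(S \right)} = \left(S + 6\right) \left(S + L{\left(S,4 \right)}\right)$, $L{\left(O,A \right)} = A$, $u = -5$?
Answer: $\frac{6580}{101} \approx 65.149$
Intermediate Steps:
$d{\left(S \right)} = \left(4 + S\right) \left(6 + S\right)$ ($d{\left(S \right)} = \left(S + 6\right) \left(S + 4\right) = \left(6 + S\right) \left(4 + S\right) = \left(4 + S\right) \left(6 + S\right)$)
$a{\left(q \right)} = \frac{-5 + q}{99 + q}$ ($a{\left(q \right)} = \frac{q - 5}{q + \left(24 + 5^{2} + 10 \cdot 5\right)} = \frac{-5 + q}{q + \left(24 + 25 + 50\right)} = \frac{-5 + q}{q + 99} = \frac{-5 + q}{99 + q}$)
$\left(-13 + a{\left(2 \right)}\right) \left(-5\right) = \left(-13 + \frac{-5 + 2}{99 + 2}\right) \left(-5\right) = \left(-13 + \frac{1}{101} \left(-3\right)\right) \left(-5\right) = \left(-13 - \frac{3}{101}\right) \left(-5\right) = \left(- \frac{1316}{101}\right) \left(-5\right) = \frac{6580}{101}$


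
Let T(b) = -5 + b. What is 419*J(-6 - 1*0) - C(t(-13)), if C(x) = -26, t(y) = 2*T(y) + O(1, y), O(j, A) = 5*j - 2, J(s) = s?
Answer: -2488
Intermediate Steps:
O(j, A) = -2 + 5*j
t(y) = -7 + 2*y (t(y) = 2*(-5 + y) + (-2 + 5*1) = (-10 + 2*y) + (-2 + 5) = (-10 + 2*y) + 3 = -7 + 2*y)
419*J(-6 - 1*0) - C(t(-13)) = 419*(-6 - 1*0) - 1*(-26) = 419*(-6 + 0) + 26 = 419*(-6) + 26 = -2514 + 26 = -2488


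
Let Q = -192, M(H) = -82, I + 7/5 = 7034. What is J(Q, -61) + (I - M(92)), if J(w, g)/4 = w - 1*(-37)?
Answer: 32473/5 ≈ 6494.6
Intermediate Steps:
I = 35163/5 (I = -7/5 + 7034 = 35163/5 ≈ 7032.6)
J(w, g) = 148 + 4*w (J(w, g) = 4*(w - 1*(-37)) = 4*(w + 37) = 4*(37 + w) = 148 + 4*w)
J(Q, -61) + (I - M(92)) = (148 + 4*(-192)) + (35163/5 - 1*(-82)) = (148 - 768) + (35163/5 + 82) = -620 + 35573/5 = 32473/5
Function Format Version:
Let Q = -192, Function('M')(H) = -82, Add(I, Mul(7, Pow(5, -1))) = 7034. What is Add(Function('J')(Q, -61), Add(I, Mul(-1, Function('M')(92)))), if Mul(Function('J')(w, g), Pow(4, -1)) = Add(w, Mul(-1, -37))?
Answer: Rational(32473, 5) ≈ 6494.6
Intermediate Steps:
I = Rational(35163, 5) (I = Add(Rational(-7, 5), 7034) = Rational(35163, 5) ≈ 7032.6)
Function('J')(w, g) = Add(148, Mul(4, w)) (Function('J')(w, g) = Mul(4, Add(w, Mul(-1, -37))) = Mul(4, Add(w, 37)) = Mul(4, Add(37, w)) = Add(148, Mul(4, w)))
Add(Function('J')(Q, -61), Add(I, Mul(-1, Function('M')(92)))) = Add(Add(148, Mul(4, -192)), Add(Rational(35163, 5), Mul(-1, -82))) = Add(Add(148, -768), Add(Rational(35163, 5), 82)) = Add(-620, Rational(35573, 5)) = Rational(32473, 5)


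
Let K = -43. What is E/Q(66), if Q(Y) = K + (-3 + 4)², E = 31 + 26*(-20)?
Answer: 163/14 ≈ 11.643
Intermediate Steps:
E = -489 (E = 31 - 520 = -489)
Q(Y) = -42 (Q(Y) = -43 + (-3 + 4)² = -43 + 1² = -43 + 1 = -42)
E/Q(66) = -489/(-42) = -489*(-1/42) = 163/14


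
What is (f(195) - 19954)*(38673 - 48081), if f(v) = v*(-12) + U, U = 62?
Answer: 209158656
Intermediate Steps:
f(v) = 62 - 12*v (f(v) = v*(-12) + 62 = -12*v + 62 = 62 - 12*v)
(f(195) - 19954)*(38673 - 48081) = ((62 - 12*195) - 19954)*(38673 - 48081) = ((62 - 2340) - 19954)*(-9408) = (-2278 - 19954)*(-9408) = -22232*(-9408) = 209158656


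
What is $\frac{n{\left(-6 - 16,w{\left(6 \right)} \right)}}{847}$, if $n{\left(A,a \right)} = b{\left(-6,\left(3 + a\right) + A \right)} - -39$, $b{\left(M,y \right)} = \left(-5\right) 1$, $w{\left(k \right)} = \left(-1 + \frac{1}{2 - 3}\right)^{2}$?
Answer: $\frac{34}{847} \approx 0.040142$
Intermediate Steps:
$w{\left(k \right)} = 4$ ($w{\left(k \right)} = \left(-1 + \frac{1}{-1}\right)^{2} = \left(-1 - 1\right)^{2} = \left(-2\right)^{2} = 4$)
$b{\left(M,y \right)} = -5$
$n{\left(A,a \right)} = 34$ ($n{\left(A,a \right)} = -5 - -39 = -5 + 39 = 34$)
$\frac{n{\left(-6 - 16,w{\left(6 \right)} \right)}}{847} = \frac{34}{847}$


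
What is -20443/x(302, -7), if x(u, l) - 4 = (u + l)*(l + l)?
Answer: 20443/4126 ≈ 4.9547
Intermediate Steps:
x(u, l) = 4 + 2*l*(l + u) (x(u, l) = 4 + (u + l)*(l + l) = 4 + (l + u)*(2*l) = 4 + 2*l*(l + u))
-20443/x(302, -7) = -20443/(4 + 2*(-7)² + 2*(-7)*302) = -20443/(4 + 2*49 - 4228) = -20443/(4 + 98 - 4228) = -20443/(-4126) = -20443*(-1/4126) = 20443/4126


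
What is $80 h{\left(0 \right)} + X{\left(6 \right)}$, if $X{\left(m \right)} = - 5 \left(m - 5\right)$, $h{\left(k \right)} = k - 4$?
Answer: $-325$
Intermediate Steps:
$h{\left(k \right)} = -4 + k$
$X{\left(m \right)} = 25 - 5 m$ ($X{\left(m \right)} = - 5 \left(-5 + m\right) = 25 - 5 m$)
$80 h{\left(0 \right)} + X{\left(6 \right)} = 80 \left(-4 + 0\right) + \left(25 - 30\right) = 80 \left(-4\right) + \left(25 - 30\right) = -320 - 5 = -325$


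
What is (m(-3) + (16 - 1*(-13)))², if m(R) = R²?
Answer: 1444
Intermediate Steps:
(m(-3) + (16 - 1*(-13)))² = ((-3)² + (16 - 1*(-13)))² = (9 + (16 + 13))² = (9 + 29)² = 38² = 1444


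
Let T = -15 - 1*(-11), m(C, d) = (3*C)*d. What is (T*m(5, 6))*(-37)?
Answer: 13320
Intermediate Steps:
m(C, d) = 3*C*d
T = -4 (T = -15 + 11 = -4)
(T*m(5, 6))*(-37) = -12*5*6*(-37) = -4*90*(-37) = -360*(-37) = 13320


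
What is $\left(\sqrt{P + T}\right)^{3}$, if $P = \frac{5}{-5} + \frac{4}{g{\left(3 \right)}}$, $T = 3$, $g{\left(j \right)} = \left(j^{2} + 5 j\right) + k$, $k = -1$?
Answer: $\frac{250 \sqrt{46}}{529} \approx 3.2053$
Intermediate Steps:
$g{\left(j \right)} = -1 + j^{2} + 5 j$ ($g{\left(j \right)} = \left(j^{2} + 5 j\right) - 1 = -1 + j^{2} + 5 j$)
$P = - \frac{19}{23}$ ($P = \frac{5}{-5} + \frac{4}{-1 + 3^{2} + 5 \cdot 3} = 5 \left(- \frac{1}{5}\right) + \frac{4}{-1 + 9 + 15} = -1 + \frac{4}{23} = - \frac{19}{23} \approx -0.82609$)
$\left(\sqrt{P + T}\right)^{3} = \left(\sqrt{- \frac{19}{23} + 3}\right)^{3} = \left(\sqrt{\frac{50}{23}}\right)^{3} = \left(\frac{5 \sqrt{46}}{23}\right)^{3} = \frac{250 \sqrt{46}}{529}$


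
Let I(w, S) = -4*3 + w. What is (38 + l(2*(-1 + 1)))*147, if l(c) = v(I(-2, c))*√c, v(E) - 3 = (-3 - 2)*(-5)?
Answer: 5586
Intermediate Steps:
I(w, S) = -12 + w
v(E) = 28 (v(E) = 3 + (-3 - 2)*(-5) = 3 - 5*(-5) = 3 + 25 = 28)
l(c) = 28*√c
(38 + l(2*(-1 + 1)))*147 = (38 + 28*√(2*(-1 + 1)))*147 = (38 + 28*√(2*0))*147 = (38 + 28*√0)*147 = (38 + 28*0)*147 = (38 + 0)*147 = 38*147 = 5586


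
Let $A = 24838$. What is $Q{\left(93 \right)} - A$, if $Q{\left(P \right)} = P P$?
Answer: $-16189$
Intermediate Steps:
$Q{\left(P \right)} = P^{2}$
$Q{\left(93 \right)} - A = 93^{2} - 24838 = 8649 - 24838 = -16189$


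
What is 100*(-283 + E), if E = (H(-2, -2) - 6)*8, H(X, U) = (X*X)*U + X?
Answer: -41100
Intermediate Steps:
H(X, U) = X + U*X² (H(X, U) = X²*U + X = U*X² + X = X + U*X²)
E = -128 (E = (-2*(1 - 2*(-2)) - 6)*8 = (-2*(1 + 4) - 6)*8 = (-2*5 - 6)*8 = (-10 - 6)*8 = -16*8 = -128)
100*(-283 + E) = 100*(-283 - 128) = 100*(-411) = -41100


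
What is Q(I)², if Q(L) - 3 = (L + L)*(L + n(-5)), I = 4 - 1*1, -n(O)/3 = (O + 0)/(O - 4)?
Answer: 121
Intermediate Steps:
n(O) = -3*O/(-4 + O) (n(O) = -3*(O + 0)/(O - 4) = -3*O/(-4 + O))
I = 3 (I = 4 - 1 = 3)
Q(L) = 3 + 2*L*(-5/3 + L) (Q(L) = 3 + (L + L)*(L - 3*(-5)/(-4 - 5)) = 3 + (2*L)*(L - 3*(-5)/(-9)) = 3 + (2*L)*(L - 3*(-5)*(-⅑)) = 3 + (2*L)*(L - 5/3) = 3 + (2*L)*(-5/3 + L) = 3 + 2*L*(-5/3 + L))
Q(I)² = (3 + 2*3² - 10/3*3)² = (3 + 2*9 - 10)² = (3 + 18 - 10)² = 11² = 121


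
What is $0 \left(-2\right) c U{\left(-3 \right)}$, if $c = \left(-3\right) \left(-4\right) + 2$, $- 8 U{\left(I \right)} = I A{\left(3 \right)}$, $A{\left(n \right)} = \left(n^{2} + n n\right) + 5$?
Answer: $0$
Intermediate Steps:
$A{\left(n \right)} = 5 + 2 n^{2}$ ($A{\left(n \right)} = \left(n^{2} + n^{2}\right) + 5 = 2 n^{2} + 5 = 5 + 2 n^{2}$)
$U{\left(I \right)} = - \frac{23 I}{8}$ ($U{\left(I \right)} = - \frac{I \left(5 + 2 \cdot 3^{2}\right)}{8} = - \frac{I \left(5 + 2 \cdot 9\right)}{8} = - \frac{I \left(5 + 18\right)}{8} = - \frac{I 23}{8} = - \frac{23 I}{8}$)
$c = 14$ ($c = 12 + 2 = 14$)
$0 \left(-2\right) c U{\left(-3 \right)} = 0 \left(-2\right) 14 \left(\left(- \frac{23}{8}\right) \left(-3\right)\right) = 0 \cdot 14 \cdot \frac{69}{8} = 0 \cdot \frac{69}{8} = 0$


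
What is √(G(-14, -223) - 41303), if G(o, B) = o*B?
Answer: I*√38181 ≈ 195.4*I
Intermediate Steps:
G(o, B) = B*o
√(G(-14, -223) - 41303) = √(-223*(-14) - 41303) = √(3122 - 41303) = √(-38181) = I*√38181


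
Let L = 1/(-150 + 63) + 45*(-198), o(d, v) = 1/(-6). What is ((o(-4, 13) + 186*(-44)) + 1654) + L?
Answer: -2686591/174 ≈ -15440.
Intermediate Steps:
o(d, v) = -⅙
L = -775171/87 (L = 1/(-87) - 8910 = -1/87 - 8910 = -775171/87 ≈ -8910.0)
((o(-4, 13) + 186*(-44)) + 1654) + L = ((-⅙ + 186*(-44)) + 1654) - 775171/87 = ((-⅙ - 8184) + 1654) - 775171/87 = (-49105/6 + 1654) - 775171/87 = -39181/6 - 775171/87 = -2686591/174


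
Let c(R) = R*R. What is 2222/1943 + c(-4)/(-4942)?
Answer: 5475018/4801153 ≈ 1.1404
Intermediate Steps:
c(R) = R**2
2222/1943 + c(-4)/(-4942) = 2222/1943 + (-4)**2/(-4942) = 2222*(1/1943) + 16*(-1/4942) = 2222/1943 - 8/2471 = 5475018/4801153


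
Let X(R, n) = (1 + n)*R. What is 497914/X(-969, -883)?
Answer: 13103/22491 ≈ 0.58259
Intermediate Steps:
X(R, n) = R*(1 + n)
497914/X(-969, -883) = 497914/((-969*(1 - 883))) = 497914/((-969*(-882))) = 497914/854658 = 497914*(1/854658) = 13103/22491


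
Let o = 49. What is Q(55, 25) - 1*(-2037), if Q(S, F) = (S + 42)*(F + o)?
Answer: 9215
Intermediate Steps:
Q(S, F) = (42 + S)*(49 + F) (Q(S, F) = (S + 42)*(F + 49) = (42 + S)*(49 + F))
Q(55, 25) - 1*(-2037) = (2058 + 42*25 + 49*55 + 25*55) - 1*(-2037) = (2058 + 1050 + 2695 + 1375) + 2037 = 7178 + 2037 = 9215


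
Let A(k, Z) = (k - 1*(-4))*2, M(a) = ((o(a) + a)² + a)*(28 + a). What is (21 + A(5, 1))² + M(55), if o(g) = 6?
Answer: 314929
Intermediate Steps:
M(a) = (28 + a)*(a + (6 + a)²) (M(a) = ((6 + a)² + a)*(28 + a) = (a + (6 + a)²)*(28 + a) = (28 + a)*(a + (6 + a)²))
A(k, Z) = 8 + 2*k (A(k, Z) = (k + 4)*2 = (4 + k)*2 = 8 + 2*k)
(21 + A(5, 1))² + M(55) = (21 + (8 + 2*5))² + (1008 + 55³ + 41*55² + 400*55) = (21 + (8 + 10))² + (1008 + 166375 + 41*3025 + 22000) = (21 + 18)² + (1008 + 166375 + 124025 + 22000) = 39² + 313408 = 1521 + 313408 = 314929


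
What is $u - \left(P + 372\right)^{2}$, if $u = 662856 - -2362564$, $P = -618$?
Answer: $2964904$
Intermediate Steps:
$u = 3025420$ ($u = 662856 + 2362564 = 3025420$)
$u - \left(P + 372\right)^{2} = 3025420 - \left(-618 + 372\right)^{2} = 3025420 - \left(-246\right)^{2} = 3025420 - 60516 = 2964904$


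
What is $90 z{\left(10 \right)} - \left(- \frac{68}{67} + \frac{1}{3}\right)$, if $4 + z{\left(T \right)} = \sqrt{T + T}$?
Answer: $- \frac{72223}{201} + 180 \sqrt{5} \approx 43.174$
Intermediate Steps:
$z{\left(T \right)} = -4 + \sqrt{2} \sqrt{T}$ ($z{\left(T \right)} = -4 + \sqrt{T + T} = -4 + \sqrt{2 T} = -4 + \sqrt{2} \sqrt{T}$)
$90 z{\left(10 \right)} - \left(- \frac{68}{67} + \frac{1}{3}\right) = 90 \left(-4 + \sqrt{2} \sqrt{10}\right) - \left(- \frac{68}{67} + \frac{1}{3}\right) = 90 \left(-4 + 2 \sqrt{5}\right) - - \frac{137}{201} = \left(-360 + 180 \sqrt{5}\right) + \left(- \frac{1}{3} + \frac{68}{67}\right) = \left(-360 + 180 \sqrt{5}\right) + \frac{137}{201} = - \frac{72223}{201} + 180 \sqrt{5}$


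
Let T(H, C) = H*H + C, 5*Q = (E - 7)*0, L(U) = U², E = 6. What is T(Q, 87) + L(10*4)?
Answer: 1687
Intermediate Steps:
Q = 0 (Q = ((6 - 7)*0)/5 = (-1*0)/5 = (⅕)*0 = 0)
T(H, C) = C + H² (T(H, C) = H² + C = C + H²)
T(Q, 87) + L(10*4) = (87 + 0²) + (10*4)² = (87 + 0) + 40² = 87 + 1600 = 1687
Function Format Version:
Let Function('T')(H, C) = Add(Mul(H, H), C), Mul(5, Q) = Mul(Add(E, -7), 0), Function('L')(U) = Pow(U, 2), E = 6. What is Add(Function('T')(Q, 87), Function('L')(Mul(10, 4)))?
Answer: 1687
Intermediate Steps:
Q = 0 (Q = Mul(Rational(1, 5), Mul(Add(6, -7), 0)) = Mul(Rational(1, 5), Mul(-1, 0)) = Mul(Rational(1, 5), 0) = 0)
Function('T')(H, C) = Add(C, Pow(H, 2)) (Function('T')(H, C) = Add(Pow(H, 2), C) = Add(C, Pow(H, 2)))
Add(Function('T')(Q, 87), Function('L')(Mul(10, 4))) = Add(Add(87, Pow(0, 2)), Pow(Mul(10, 4), 2)) = Add(Add(87, 0), Pow(40, 2)) = Add(87, 1600) = 1687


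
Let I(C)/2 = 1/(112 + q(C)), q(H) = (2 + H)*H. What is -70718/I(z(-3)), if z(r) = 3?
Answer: -4490593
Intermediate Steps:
q(H) = H*(2 + H)
I(C) = 2/(112 + C*(2 + C))
-70718/I(z(-3)) = -(3960208 + 106077*(2 + 3)) = -70718/(2/(112 + 3*5)) = -70718/(2/(112 + 15)) = -70718/(2/127) = -70718/(2*(1/127)) = -70718/2/127 = -70718*127/2 = -4490593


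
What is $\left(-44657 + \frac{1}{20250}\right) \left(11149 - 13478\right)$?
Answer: $\frac{2106124595921}{20250} \approx 1.0401 \cdot 10^{8}$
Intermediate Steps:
$\left(-44657 + \frac{1}{20250}\right) \left(11149 - 13478\right) = \left(-44657 + \frac{1}{20250}\right) \left(-2329\right) = \left(- \frac{904304249}{20250}\right) \left(-2329\right) = \frac{2106124595921}{20250}$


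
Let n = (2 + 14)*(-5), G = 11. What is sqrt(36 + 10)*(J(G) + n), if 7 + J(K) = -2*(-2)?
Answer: -83*sqrt(46) ≈ -562.93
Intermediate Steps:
n = -80 (n = 16*(-5) = -80)
J(K) = -3 (J(K) = -7 - 2*(-2) = -7 + 4 = -3)
sqrt(36 + 10)*(J(G) + n) = sqrt(36 + 10)*(-3 - 80) = sqrt(46)*(-83) = -83*sqrt(46)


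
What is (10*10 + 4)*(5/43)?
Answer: 520/43 ≈ 12.093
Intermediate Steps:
(10*10 + 4)*(5/43) = (100 + 4)*(5*(1/43)) = 104*(5/43) = 520/43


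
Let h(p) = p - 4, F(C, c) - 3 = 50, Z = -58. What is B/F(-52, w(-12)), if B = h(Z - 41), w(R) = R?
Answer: -103/53 ≈ -1.9434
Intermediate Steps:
F(C, c) = 53 (F(C, c) = 3 + 50 = 53)
h(p) = -4 + p
B = -103 (B = -4 + (-58 - 41) = -4 - 99 = -103)
B/F(-52, w(-12)) = -103/53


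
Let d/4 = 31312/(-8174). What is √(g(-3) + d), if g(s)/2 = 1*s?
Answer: I*√356165702/4087 ≈ 4.6177*I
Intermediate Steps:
g(s) = 2*s (g(s) = 2*(1*s) = 2*s)
d = -62624/4087 (d = 4*(31312/(-8174)) = 4*(31312*(-1/8174)) = 4*(-15656/4087) = -62624/4087 ≈ -15.323)
√(g(-3) + d) = √(2*(-3) - 62624/4087) = √(-6 - 62624/4087) = √(-87146/4087) = I*√356165702/4087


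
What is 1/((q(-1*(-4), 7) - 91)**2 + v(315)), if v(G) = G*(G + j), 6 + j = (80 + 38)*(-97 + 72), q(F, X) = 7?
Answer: -1/824859 ≈ -1.2123e-6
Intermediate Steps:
j = -2956 (j = -6 + (80 + 38)*(-97 + 72) = -6 + 118*(-25) = -6 - 2950 = -2956)
v(G) = G*(-2956 + G) (v(G) = G*(G - 2956) = G*(-2956 + G))
1/((q(-1*(-4), 7) - 91)**2 + v(315)) = 1/((7 - 91)**2 + 315*(-2956 + 315)) = 1/((-84)**2 + 315*(-2641)) = 1/(7056 - 831915) = 1/(-824859) = -1/824859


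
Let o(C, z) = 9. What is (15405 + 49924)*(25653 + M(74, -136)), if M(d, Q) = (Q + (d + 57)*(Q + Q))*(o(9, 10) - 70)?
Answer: 144213832829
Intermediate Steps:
M(d, Q) = -61*Q - 122*Q*(57 + d) (M(d, Q) = (Q + (d + 57)*(Q + Q))*(9 - 70) = (Q + (57 + d)*(2*Q))*(-61) = (Q + 2*Q*(57 + d))*(-61) = -61*Q - 122*Q*(57 + d))
(15405 + 49924)*(25653 + M(74, -136)) = (15405 + 49924)*(25653 - 61*(-136)*(115 + 2*74)) = 65329*(25653 - 61*(-136)*(115 + 148)) = 65329*(25653 - 61*(-136)*263) = 65329*(25653 + 2181848) = 65329*2207501 = 144213832829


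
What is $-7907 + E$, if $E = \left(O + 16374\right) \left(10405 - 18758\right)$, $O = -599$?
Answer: $-131776482$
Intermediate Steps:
$E = -131768575$ ($E = \left(-599 + 16374\right) \left(10405 - 18758\right) = 15775 \left(-8353\right) = -131768575$)
$-7907 + E = -7907 - 131768575 = -131776482$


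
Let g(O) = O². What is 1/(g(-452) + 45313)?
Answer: 1/249617 ≈ 4.0061e-6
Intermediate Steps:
1/(g(-452) + 45313) = 1/((-452)² + 45313) = 1/(204304 + 45313) = 1/249617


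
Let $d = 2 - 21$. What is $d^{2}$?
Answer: $361$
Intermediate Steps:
$d = -19$
$d^{2} = \left(-19\right)^{2} = 361$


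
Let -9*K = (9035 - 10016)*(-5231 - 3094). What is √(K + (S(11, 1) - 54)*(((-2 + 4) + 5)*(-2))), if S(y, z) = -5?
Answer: 113*I*√71 ≈ 952.16*I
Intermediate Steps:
K = -907425 (K = -(9035 - 10016)*(-5231 - 3094)/9 = -(-109)*(-8325) = -⅑*8166825 = -907425)
√(K + (S(11, 1) - 54)*(((-2 + 4) + 5)*(-2))) = √(-907425 + (-5 - 54)*(((-2 + 4) + 5)*(-2))) = √(-907425 - 59*(2 + 5)*(-2)) = √(-907425 - 413*(-2)) = √(-907425 - 59*(-14)) = √(-907425 + 826) = √(-906599) = 113*I*√71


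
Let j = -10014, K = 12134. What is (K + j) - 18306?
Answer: -16186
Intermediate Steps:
(K + j) - 18306 = (12134 - 10014) - 18306 = 2120 - 18306 = -16186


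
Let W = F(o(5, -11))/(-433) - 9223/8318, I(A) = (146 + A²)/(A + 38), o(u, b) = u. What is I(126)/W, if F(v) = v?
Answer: -14426585317/165441109 ≈ -87.201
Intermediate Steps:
I(A) = (146 + A²)/(38 + A)
W = -4035149/3601694 (W = 5/(-433) - 9223/8318 = 5*(-1/433) - 9223*1/8318 = -5/433 - 9223/8318 = -4035149/3601694 ≈ -1.1203)
I(126)/W = ((146 + 126²)/(38 + 126))/(-4035149/3601694) = ((146 + 15876)/164)*(-3601694/4035149) = ((1/164)*16022)*(-3601694/4035149) = (8011/82)*(-3601694/4035149) = -14426585317/165441109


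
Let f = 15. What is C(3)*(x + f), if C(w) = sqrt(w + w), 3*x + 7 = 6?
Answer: 44*sqrt(6)/3 ≈ 35.926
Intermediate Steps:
x = -1/3 (x = -7/3 + (1/3)*6 = -7/3 + 2 = -1/3 ≈ -0.33333)
C(w) = sqrt(2)*sqrt(w) (C(w) = sqrt(2*w) = sqrt(2)*sqrt(w))
C(3)*(x + f) = (sqrt(2)*sqrt(3))*(-1/3 + 15) = sqrt(6)*(44/3) = 44*sqrt(6)/3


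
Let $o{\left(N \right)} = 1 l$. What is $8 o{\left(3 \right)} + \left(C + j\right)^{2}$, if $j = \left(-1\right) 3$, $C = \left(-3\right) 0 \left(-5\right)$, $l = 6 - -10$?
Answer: $137$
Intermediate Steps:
$l = 16$ ($l = 6 + 10 = 16$)
$C = 0$ ($C = 0 \left(-5\right) = 0$)
$j = -3$
$o{\left(N \right)} = 16$ ($o{\left(N \right)} = 1 \cdot 16 = 16$)
$8 o{\left(3 \right)} + \left(C + j\right)^{2} = 8 \cdot 16 + \left(0 - 3\right)^{2} = 128 + \left(-3\right)^{2} = 128 + 9 = 137$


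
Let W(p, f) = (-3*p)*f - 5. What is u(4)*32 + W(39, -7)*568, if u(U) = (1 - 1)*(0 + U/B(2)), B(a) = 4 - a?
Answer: 462352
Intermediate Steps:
u(U) = 0 (u(U) = (1 - 1)*(0 + U/(4 - 1*2)) = 0*(0 + U/(4 - 2)) = 0*(0 + U/2) = 0*(U/2) = 0)
W(p, f) = -5 - 3*f*p (W(p, f) = -3*f*p - 5 = -5 - 3*f*p)
u(4)*32 + W(39, -7)*568 = 0*32 + (-5 - 3*(-7)*39)*568 = 0 + (-5 + 819)*568 = 0 + 814*568 = 0 + 462352 = 462352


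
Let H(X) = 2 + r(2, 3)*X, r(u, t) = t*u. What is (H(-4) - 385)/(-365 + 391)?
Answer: -407/26 ≈ -15.654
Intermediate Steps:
H(X) = 2 + 6*X (H(X) = 2 + (3*2)*X = 2 + 6*X)
(H(-4) - 385)/(-365 + 391) = ((2 + 6*(-4)) - 385)/(-365 + 391) = ((2 - 24) - 385)/26 = (-22 - 385)*(1/26) = -407*1/26 = -407/26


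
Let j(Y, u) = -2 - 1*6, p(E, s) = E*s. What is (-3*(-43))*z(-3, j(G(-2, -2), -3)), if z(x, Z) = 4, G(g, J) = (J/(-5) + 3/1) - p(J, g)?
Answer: 516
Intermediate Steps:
G(g, J) = 3 - J/5 - J*g (G(g, J) = (J/(-5) + 3/1) - J*g = (J*(-⅕) + 3*1) - J*g = (-J/5 + 3) - J*g = (3 - J/5) - J*g = 3 - J/5 - J*g)
j(Y, u) = -8 (j(Y, u) = -2 - 6 = -8)
(-3*(-43))*z(-3, j(G(-2, -2), -3)) = -3*(-43)*4 = 129*4 = 516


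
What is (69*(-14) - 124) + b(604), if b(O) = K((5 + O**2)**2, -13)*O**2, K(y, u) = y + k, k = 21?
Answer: 48554952790009502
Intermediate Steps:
K(y, u) = 21 + y (K(y, u) = y + 21 = 21 + y)
b(O) = O**2*(21 + (5 + O**2)**2) (b(O) = (21 + (5 + O**2)**2)*O**2 = O**2*(21 + (5 + O**2)**2))
(69*(-14) - 124) + b(604) = (69*(-14) - 124) + 604**2*(21 + (5 + 604**2)**2) = (-966 - 124) + 364816*(21 + (5 + 364816)**2) = -1090 + 364816*(21 + 364821**2) = -1090 + 364816*(21 + 133094362041) = -1090 + 364816*133094362062 = -1090 + 48554952790010592 = 48554952790009502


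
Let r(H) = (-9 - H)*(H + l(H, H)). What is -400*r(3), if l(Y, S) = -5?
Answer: -9600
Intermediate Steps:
r(H) = (-9 - H)*(-5 + H) (r(H) = (-9 - H)*(H - 5) = (-9 - H)*(-5 + H))
-400*r(3) = -400*(45 - 1*3² - 4*3) = -400*(45 - 1*9 - 12) = -400*(45 - 9 - 12) = -400*24 = -9600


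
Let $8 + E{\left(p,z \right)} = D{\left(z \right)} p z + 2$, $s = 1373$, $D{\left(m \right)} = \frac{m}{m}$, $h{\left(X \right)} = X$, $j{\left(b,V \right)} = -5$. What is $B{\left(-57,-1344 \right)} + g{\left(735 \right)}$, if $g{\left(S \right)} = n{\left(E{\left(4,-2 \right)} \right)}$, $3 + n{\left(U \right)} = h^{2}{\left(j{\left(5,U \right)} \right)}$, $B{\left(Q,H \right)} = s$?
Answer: $1395$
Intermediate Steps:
$D{\left(m \right)} = 1$
$E{\left(p,z \right)} = -6 + p z$ ($E{\left(p,z \right)} = -8 + \left(1 p z + 2\right) = -8 + \left(p z + 2\right) = -8 + \left(2 + p z\right) = -6 + p z$)
$B{\left(Q,H \right)} = 1373$
$n{\left(U \right)} = 22$ ($n{\left(U \right)} = -3 + \left(-5\right)^{2} = -3 + 25 = 22$)
$g{\left(S \right)} = 22$
$B{\left(-57,-1344 \right)} + g{\left(735 \right)} = 1373 + 22 = 1395$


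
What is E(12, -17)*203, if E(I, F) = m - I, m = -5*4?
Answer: -6496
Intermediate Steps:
m = -20
E(I, F) = -20 - I
E(12, -17)*203 = (-20 - 1*12)*203 = (-20 - 12)*203 = -32*203 = -6496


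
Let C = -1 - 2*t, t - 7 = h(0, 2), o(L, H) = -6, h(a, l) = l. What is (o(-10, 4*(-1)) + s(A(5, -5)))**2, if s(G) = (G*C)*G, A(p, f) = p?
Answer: 231361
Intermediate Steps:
t = 9 (t = 7 + 2 = 9)
C = -19 (C = -1 - 2*9 = -1 - 18 = -19)
s(G) = -19*G**2 (s(G) = (G*(-19))*G = (-19*G)*G = -19*G**2)
(o(-10, 4*(-1)) + s(A(5, -5)))**2 = (-6 - 19*5**2)**2 = (-6 - 19*25)**2 = (-6 - 475)**2 = (-481)**2 = 231361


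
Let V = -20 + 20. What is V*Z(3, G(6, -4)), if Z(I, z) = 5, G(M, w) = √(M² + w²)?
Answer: 0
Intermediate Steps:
V = 0
V*Z(3, G(6, -4)) = 0*5 = 0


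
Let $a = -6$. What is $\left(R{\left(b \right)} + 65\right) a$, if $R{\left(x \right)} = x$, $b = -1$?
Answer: $-384$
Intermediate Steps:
$\left(R{\left(b \right)} + 65\right) a = \left(-1 + 65\right) \left(-6\right) = 64 \left(-6\right) = -384$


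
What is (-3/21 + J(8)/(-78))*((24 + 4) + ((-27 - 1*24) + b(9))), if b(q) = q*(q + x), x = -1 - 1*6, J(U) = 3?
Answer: 165/182 ≈ 0.90659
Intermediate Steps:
x = -7 (x = -1 - 6 = -7)
b(q) = q*(-7 + q) (b(q) = q*(q - 7) = q*(-7 + q))
(-3/21 + J(8)/(-78))*((24 + 4) + ((-27 - 1*24) + b(9))) = (-3/21 + 3/(-78))*((24 + 4) + ((-27 - 1*24) + 9*(-7 + 9))) = (-3*1/21 + 3*(-1/78))*(28 + ((-27 - 24) + 9*2)) = (-⅐ - 1/26)*(28 + (-51 + 18)) = -33*(28 - 33)/182 = -33/182*(-5) = 165/182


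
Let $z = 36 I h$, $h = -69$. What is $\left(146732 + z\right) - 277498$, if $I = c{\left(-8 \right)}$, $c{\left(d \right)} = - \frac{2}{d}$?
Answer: $-131387$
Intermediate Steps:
$I = \frac{1}{4}$ ($I = - \frac{2}{-8} = \left(-2\right) \left(- \frac{1}{8}\right) = \frac{1}{4} \approx 0.25$)
$z = -621$ ($z = 36 \cdot \frac{1}{4} \left(-69\right) = 9 \left(-69\right) = -621$)
$\left(146732 + z\right) - 277498 = \left(146732 - 621\right) - 277498 = 146111 - 277498 = -131387$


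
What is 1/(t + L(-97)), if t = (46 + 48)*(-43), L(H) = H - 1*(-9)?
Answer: -1/4130 ≈ -0.00024213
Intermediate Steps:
L(H) = 9 + H (L(H) = H + 9 = 9 + H)
t = -4042 (t = 94*(-43) = -4042)
1/(t + L(-97)) = 1/(-4042 + (9 - 97)) = 1/(-4042 - 88) = 1/(-4130) = -1/4130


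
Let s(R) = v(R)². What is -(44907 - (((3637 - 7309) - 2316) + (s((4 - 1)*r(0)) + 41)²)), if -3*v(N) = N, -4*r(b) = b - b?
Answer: -49214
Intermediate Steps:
r(b) = 0 (r(b) = -(b - b)/4 = -¼*0 = 0)
v(N) = -N/3
s(R) = R²/9 (s(R) = (-R/3)² = R²/9)
-(44907 - (((3637 - 7309) - 2316) + (s((4 - 1)*r(0)) + 41)²)) = -(44907 - (((3637 - 7309) - 2316) + (((4 - 1)*0)²/9 + 41)²)) = -(44907 - ((-3672 - 2316) + ((3*0)²/9 + 41)²)) = -(44907 - (-5988 + ((⅑)*0² + 41)²)) = -(44907 - (-5988 + ((⅑)*0 + 41)²)) = -(44907 - (-5988 + (0 + 41)²)) = -(44907 - (-5988 + 41²)) = -(44907 - (-5988 + 1681)) = -(44907 - 1*(-4307)) = -(44907 + 4307) = -1*49214 = -49214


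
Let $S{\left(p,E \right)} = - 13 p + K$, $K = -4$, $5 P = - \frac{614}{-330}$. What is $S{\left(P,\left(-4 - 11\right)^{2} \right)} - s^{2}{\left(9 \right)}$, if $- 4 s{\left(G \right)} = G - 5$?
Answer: $- \frac{8116}{825} \approx -9.8376$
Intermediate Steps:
$P = \frac{307}{825}$ ($P = \frac{\left(-614\right) \frac{1}{-330}}{5} = \frac{\left(-614\right) \left(- \frac{1}{330}\right)}{5} = \frac{1}{5} \cdot \frac{307}{165} = \frac{307}{825} \approx 0.37212$)
$s{\left(G \right)} = \frac{5}{4} - \frac{G}{4}$ ($s{\left(G \right)} = - \frac{G - 5}{4} = - \frac{-5 + G}{4} = \frac{5}{4} - \frac{G}{4}$)
$S{\left(p,E \right)} = -4 - 13 p$ ($S{\left(p,E \right)} = - 13 p - 4 = -4 - 13 p$)
$S{\left(P,\left(-4 - 11\right)^{2} \right)} - s^{2}{\left(9 \right)} = \left(-4 - \frac{3991}{825}\right) - \left(\frac{5}{4} - \frac{9}{4}\right)^{2} = - \frac{7291}{825} - \left(-1\right)^{2} = - \frac{7291}{825} - 1 = - \frac{8116}{825}$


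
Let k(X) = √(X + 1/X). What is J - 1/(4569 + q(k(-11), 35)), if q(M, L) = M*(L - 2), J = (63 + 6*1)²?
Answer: 33148998970/6962613 + I*√1342/6962613 ≈ 4761.0 + 5.2614e-6*I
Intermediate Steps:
k(X) = √(X + 1/X)
J = 4761 (J = (63 + 6)² = 69² = 4761)
q(M, L) = M*(-2 + L)
J - 1/(4569 + q(k(-11), 35)) = 4761 - 1/(4569 + √(-11 + 1/(-11))*(-2 + 35)) = 4761 - 1/(4569 + √(-11 - 1/11)*33) = 4761 - 1/(4569 + √(-122/11)*33) = 4761 - 1/(4569 + (I*√1342/11)*33) = 4761 - 1/(4569 + 3*I*√1342)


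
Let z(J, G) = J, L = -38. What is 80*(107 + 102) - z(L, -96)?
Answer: 16758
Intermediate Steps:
80*(107 + 102) - z(L, -96) = 80*(107 + 102) - 1*(-38) = 80*209 + 38 = 16720 + 38 = 16758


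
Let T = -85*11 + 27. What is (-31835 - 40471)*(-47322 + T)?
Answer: 3487318380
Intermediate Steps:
T = -908 (T = -935 + 27 = -908)
(-31835 - 40471)*(-47322 + T) = (-31835 - 40471)*(-47322 - 908) = -72306*(-48230) = 3487318380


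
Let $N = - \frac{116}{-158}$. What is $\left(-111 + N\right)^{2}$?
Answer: $\frac{75881521}{6241} \approx 12159.0$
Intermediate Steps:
$N = \frac{58}{79}$ ($N = \left(-116\right) \left(- \frac{1}{158}\right) = \frac{58}{79} \approx 0.73418$)
$\left(-111 + N\right)^{2} = \left(-111 + \frac{58}{79}\right)^{2} = \left(- \frac{8711}{79}\right)^{2} = \frac{75881521}{6241}$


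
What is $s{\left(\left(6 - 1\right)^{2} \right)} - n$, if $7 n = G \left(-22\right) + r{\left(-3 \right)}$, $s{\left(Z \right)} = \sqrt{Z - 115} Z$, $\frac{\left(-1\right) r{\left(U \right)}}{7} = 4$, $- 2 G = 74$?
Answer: $- \frac{786}{7} + 75 i \sqrt{10} \approx -112.29 + 237.17 i$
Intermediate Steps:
$G = -37$ ($G = \left(- \frac{1}{2}\right) 74 = -37$)
$r{\left(U \right)} = -28$ ($r{\left(U \right)} = \left(-7\right) 4 = -28$)
$s{\left(Z \right)} = Z \sqrt{-115 + Z}$ ($s{\left(Z \right)} = \sqrt{-115 + Z} Z = Z \sqrt{-115 + Z}$)
$n = \frac{786}{7}$ ($n = \frac{\left(-37\right) \left(-22\right) - 28}{7} = \frac{814 - 28}{7} = \frac{1}{7} \cdot 786 = \frac{786}{7} \approx 112.29$)
$s{\left(\left(6 - 1\right)^{2} \right)} - n = \left(6 - 1\right)^{2} \sqrt{-115 + \left(6 - 1\right)^{2}} - \frac{786}{7} = 5^{2} \sqrt{-115 + 5^{2}} - \frac{786}{7} = 25 \sqrt{-115 + 25} - \frac{786}{7} = 25 \sqrt{-90} - \frac{786}{7} = 25 \cdot 3 i \sqrt{10} - \frac{786}{7} = 75 i \sqrt{10} - \frac{786}{7} = - \frac{786}{7} + 75 i \sqrt{10}$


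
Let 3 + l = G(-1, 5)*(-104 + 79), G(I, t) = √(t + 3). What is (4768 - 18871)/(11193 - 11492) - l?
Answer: 15000/299 + 50*√2 ≈ 120.88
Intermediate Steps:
G(I, t) = √(3 + t)
l = -3 - 50*√2 (l = -3 + √(3 + 5)*(-104 + 79) = -3 + √8*(-25) = -3 + (2*√2)*(-25) = -3 - 50*√2 ≈ -73.711)
(4768 - 18871)/(11193 - 11492) - l = (4768 - 18871)/(11193 - 11492) - (-3 - 50*√2) = -14103/(-299) + (3 + 50*√2) = -14103*(-1/299) + (3 + 50*√2) = 14103/299 + (3 + 50*√2) = 15000/299 + 50*√2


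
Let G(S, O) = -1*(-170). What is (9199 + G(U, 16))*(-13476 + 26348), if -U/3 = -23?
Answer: 120597768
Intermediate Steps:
U = 69 (U = -3*(-23) = 69)
G(S, O) = 170
(9199 + G(U, 16))*(-13476 + 26348) = (9199 + 170)*(-13476 + 26348) = 9369*12872 = 120597768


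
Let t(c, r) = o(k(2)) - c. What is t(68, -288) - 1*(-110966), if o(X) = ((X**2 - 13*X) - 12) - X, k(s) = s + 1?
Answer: 110853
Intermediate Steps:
k(s) = 1 + s
o(X) = -12 + X**2 - 14*X (o(X) = (-12 + X**2 - 13*X) - X = -12 + X**2 - 14*X)
t(c, r) = -45 - c (t(c, r) = (-12 + (1 + 2)**2 - 14*(1 + 2)) - c = (-12 + 3**2 - 14*3) - c = (-12 + 9 - 42) - c = -45 - c)
t(68, -288) - 1*(-110966) = (-45 - 1*68) - 1*(-110966) = (-45 - 68) + 110966 = -113 + 110966 = 110853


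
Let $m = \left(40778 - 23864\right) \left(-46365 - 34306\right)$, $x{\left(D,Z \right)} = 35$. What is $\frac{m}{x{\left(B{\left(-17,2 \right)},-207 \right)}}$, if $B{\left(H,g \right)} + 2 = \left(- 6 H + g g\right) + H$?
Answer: $- \frac{1364469294}{35} \approx -3.8985 \cdot 10^{7}$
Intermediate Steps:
$B{\left(H,g \right)} = -2 + g^{2} - 5 H$ ($B{\left(H,g \right)} = -2 - \left(5 H - g g\right) = -2 - \left(- g^{2} + 5 H\right) = -2 + g^{2} - 5 H$)
$m = -1364469294$ ($m = 16914 \left(-80671\right) = -1364469294$)
$\frac{m}{x{\left(B{\left(-17,2 \right)},-207 \right)}} = - \frac{1364469294}{35}$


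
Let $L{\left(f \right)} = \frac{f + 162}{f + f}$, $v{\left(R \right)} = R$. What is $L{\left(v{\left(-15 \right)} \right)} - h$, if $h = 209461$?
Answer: $- \frac{2094659}{10} \approx -2.0947 \cdot 10^{5}$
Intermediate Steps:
$L{\left(f \right)} = \frac{162 + f}{2 f}$
$L{\left(v{\left(-15 \right)} \right)} - h = \frac{162 - 15}{2 \left(-15\right)} - 209461 = \frac{1}{2} \left(- \frac{1}{15}\right) 147 - 209461 = - \frac{49}{10} - 209461 = - \frac{2094659}{10}$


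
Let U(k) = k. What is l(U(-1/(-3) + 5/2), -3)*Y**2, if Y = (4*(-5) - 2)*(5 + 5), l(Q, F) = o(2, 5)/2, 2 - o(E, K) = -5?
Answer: 169400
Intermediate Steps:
o(E, K) = 7 (o(E, K) = 2 - 1*(-5) = 2 + 5 = 7)
l(Q, F) = 7/2
Y = -220 (Y = (-20 - 2)*10 = -22*10 = -220)
l(U(-1/(-3) + 5/2), -3)*Y**2 = (7/2)*(-220)**2 = (7/2)*48400 = 169400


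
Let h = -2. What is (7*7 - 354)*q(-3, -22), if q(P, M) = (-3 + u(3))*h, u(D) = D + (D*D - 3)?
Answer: 3660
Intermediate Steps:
u(D) = -3 + D + D**2 (u(D) = D + (D**2 - 3) = D + (-3 + D**2) = -3 + D + D**2)
q(P, M) = -12 (q(P, M) = (-3 + (-3 + 3 + 3**2))*(-2) = (-3 + (-3 + 3 + 9))*(-2) = (-3 + 9)*(-2) = 6*(-2) = -12)
(7*7 - 354)*q(-3, -22) = (7*7 - 354)*(-12) = (49 - 354)*(-12) = -305*(-12) = 3660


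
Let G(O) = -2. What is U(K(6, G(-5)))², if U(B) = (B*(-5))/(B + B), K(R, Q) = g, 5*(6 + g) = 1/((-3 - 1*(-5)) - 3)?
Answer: 25/4 ≈ 6.2500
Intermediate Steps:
g = -31/5 (g = -6 + 1/(5*((-3 - 1*(-5)) - 3)) = -6 + 1/(5*((-3 + 5) - 3)) = -6 + 1/(5*(2 - 3)) = -6 + (⅕)/(-1) = -6 + (⅕)*(-1) = -6 - ⅕ = -31/5 ≈ -6.2000)
K(R, Q) = -31/5
U(B) = -5/2 (U(B) = (-5*B)/((2*B)) = (-5*B)*(1/(2*B)) = -5/2)
U(K(6, G(-5)))² = (-5/2)² = 25/4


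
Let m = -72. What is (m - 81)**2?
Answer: 23409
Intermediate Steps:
(m - 81)**2 = (-72 - 81)**2 = (-153)**2 = 23409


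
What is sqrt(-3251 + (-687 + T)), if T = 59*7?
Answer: 5*I*sqrt(141) ≈ 59.372*I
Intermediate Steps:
T = 413
sqrt(-3251 + (-687 + T)) = sqrt(-3251 + (-687 + 413)) = sqrt(-3251 - 274) = sqrt(-3525) = 5*I*sqrt(141)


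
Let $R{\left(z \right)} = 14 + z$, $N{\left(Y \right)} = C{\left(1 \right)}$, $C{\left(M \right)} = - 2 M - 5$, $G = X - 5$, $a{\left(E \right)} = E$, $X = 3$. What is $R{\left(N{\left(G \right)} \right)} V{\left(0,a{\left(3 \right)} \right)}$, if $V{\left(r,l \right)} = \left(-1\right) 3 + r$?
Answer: $-21$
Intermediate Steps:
$G = -2$ ($G = 3 - 5 = -2$)
$C{\left(M \right)} = -5 - 2 M$
$N{\left(Y \right)} = -7$ ($N{\left(Y \right)} = -5 - 2 = -7$)
$V{\left(r,l \right)} = -3 + r$
$R{\left(N{\left(G \right)} \right)} V{\left(0,a{\left(3 \right)} \right)} = \left(14 - 7\right) \left(-3 + 0\right) = 7 \left(-3\right) = -21$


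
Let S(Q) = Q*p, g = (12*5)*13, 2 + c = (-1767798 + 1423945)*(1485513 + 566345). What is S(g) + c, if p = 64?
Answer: -705537478956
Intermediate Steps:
c = -705537528876 (c = -2 + (-1767798 + 1423945)*(1485513 + 566345) = -2 - 343853*2051858 = -2 - 705537528874 = -705537528876)
g = 780 (g = 60*13 = 780)
S(Q) = 64*Q (S(Q) = Q*64 = 64*Q)
S(g) + c = 64*780 - 705537528876 = 49920 - 705537528876 = -705537478956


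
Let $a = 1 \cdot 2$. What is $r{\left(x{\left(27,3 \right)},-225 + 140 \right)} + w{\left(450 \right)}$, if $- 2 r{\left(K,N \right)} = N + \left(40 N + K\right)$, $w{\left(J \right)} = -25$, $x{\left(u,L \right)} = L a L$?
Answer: $\frac{3417}{2} \approx 1708.5$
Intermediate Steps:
$a = 2$
$x{\left(u,L \right)} = 2 L^{2}$ ($x{\left(u,L \right)} = L 2 L = 2 L L = 2 L^{2}$)
$r{\left(K,N \right)} = - \frac{41 N}{2} - \frac{K}{2}$ ($r{\left(K,N \right)} = - \frac{N + \left(40 N + K\right)}{2} = - \frac{N + \left(K + 40 N\right)}{2} = - \frac{K + 41 N}{2} = - \frac{41 N}{2} - \frac{K}{2}$)
$r{\left(x{\left(27,3 \right)},-225 + 140 \right)} + w{\left(450 \right)} = \left(- \frac{41 \left(-225 + 140\right)}{2} - \frac{2 \cdot 3^{2}}{2}\right) - 25 = \left(\left(- \frac{41}{2}\right) \left(-85\right) - \frac{2 \cdot 9}{2}\right) - 25 = \left(\frac{3485}{2} - 9\right) - 25 = \frac{3467}{2} - 25 = \frac{3417}{2}$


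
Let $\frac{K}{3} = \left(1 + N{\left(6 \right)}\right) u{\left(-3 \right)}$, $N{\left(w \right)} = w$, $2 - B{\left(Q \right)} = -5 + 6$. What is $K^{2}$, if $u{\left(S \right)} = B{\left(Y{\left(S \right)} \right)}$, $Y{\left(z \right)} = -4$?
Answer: $441$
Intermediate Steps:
$B{\left(Q \right)} = 1$ ($B{\left(Q \right)} = 2 - \left(-5 + 6\right) = 2 - 1 = 1$)
$u{\left(S \right)} = 1$
$K = 21$ ($K = 3 \left(1 + 6\right) 1 = 3 \cdot 7 \cdot 1 = 3 \cdot 7 = 21$)
$K^{2} = 21^{2} = 441$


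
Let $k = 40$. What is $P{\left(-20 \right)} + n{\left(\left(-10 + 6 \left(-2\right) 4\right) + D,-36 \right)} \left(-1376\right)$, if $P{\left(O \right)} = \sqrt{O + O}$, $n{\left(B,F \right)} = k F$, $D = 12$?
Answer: $1981440 + 2 i \sqrt{10} \approx 1.9814 \cdot 10^{6} + 6.3246 i$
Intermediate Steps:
$n{\left(B,F \right)} = 40 F$
$P{\left(O \right)} = \sqrt{2} \sqrt{O}$ ($P{\left(O \right)} = \sqrt{2 O} = \sqrt{2} \sqrt{O}$)
$P{\left(-20 \right)} + n{\left(\left(-10 + 6 \left(-2\right) 4\right) + D,-36 \right)} \left(-1376\right) = \sqrt{2} \sqrt{-20} + 40 \left(-36\right) \left(-1376\right) = \sqrt{2} \cdot 2 i \sqrt{5} - -1981440 = 2 i \sqrt{10} + 1981440 = 1981440 + 2 i \sqrt{10}$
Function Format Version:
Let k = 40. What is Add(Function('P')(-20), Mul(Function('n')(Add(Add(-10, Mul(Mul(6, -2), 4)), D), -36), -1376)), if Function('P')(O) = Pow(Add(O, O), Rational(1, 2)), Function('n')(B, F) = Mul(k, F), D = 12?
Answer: Add(1981440, Mul(2, I, Pow(10, Rational(1, 2)))) ≈ Add(1.9814e+6, Mul(6.3246, I))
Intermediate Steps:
Function('n')(B, F) = Mul(40, F)
Function('P')(O) = Mul(Pow(2, Rational(1, 2)), Pow(O, Rational(1, 2))) (Function('P')(O) = Pow(Mul(2, O), Rational(1, 2)) = Mul(Pow(2, Rational(1, 2)), Pow(O, Rational(1, 2))))
Add(Function('P')(-20), Mul(Function('n')(Add(Add(-10, Mul(Mul(6, -2), 4)), D), -36), -1376)) = Add(Mul(Pow(2, Rational(1, 2)), Pow(-20, Rational(1, 2))), Mul(Mul(40, -36), -1376)) = Add(Mul(Pow(2, Rational(1, 2)), Mul(2, I, Pow(5, Rational(1, 2)))), Mul(-1440, -1376)) = Add(Mul(2, I, Pow(10, Rational(1, 2))), 1981440) = Add(1981440, Mul(2, I, Pow(10, Rational(1, 2))))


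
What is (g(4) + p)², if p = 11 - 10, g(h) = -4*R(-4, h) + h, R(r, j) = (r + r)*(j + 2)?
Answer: 38809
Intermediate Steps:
R(r, j) = 2*r*(2 + j) (R(r, j) = (2*r)*(2 + j) = 2*r*(2 + j))
g(h) = 64 + 33*h (g(h) = -8*(-4)*(2 + h) + h = -4*(-16 - 8*h) + h = (64 + 32*h) + h = 64 + 33*h)
p = 1
(g(4) + p)² = ((64 + 33*4) + 1)² = ((64 + 132) + 1)² = (196 + 1)² = 197² = 38809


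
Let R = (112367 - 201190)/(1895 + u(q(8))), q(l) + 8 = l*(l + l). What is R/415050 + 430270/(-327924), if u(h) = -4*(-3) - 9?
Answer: -28248394226371/21527251422300 ≈ -1.3122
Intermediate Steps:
q(l) = -8 + 2*l² (q(l) = -8 + l*(l + l) = -8 + l*(2*l) = -8 + 2*l²)
u(h) = 3 (u(h) = 12 - 9 = 3)
R = -88823/1898 (R = (112367 - 201190)/(1895 + 3) = -88823/1898 ≈ -46.798)
R/415050 + 430270/(-327924) = -88823/1898/415050 + 430270/(-327924) = -88823/1898*1/415050 + 430270*(-1/327924) = -88823/787764900 - 215135/163962 = -28248394226371/21527251422300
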